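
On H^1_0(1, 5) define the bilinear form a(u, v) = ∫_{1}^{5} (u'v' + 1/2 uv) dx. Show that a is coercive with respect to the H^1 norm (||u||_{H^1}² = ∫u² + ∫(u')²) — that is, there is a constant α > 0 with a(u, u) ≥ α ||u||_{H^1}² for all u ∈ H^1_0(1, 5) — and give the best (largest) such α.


α = (8 + π^2)/(π^2 + 16)

Coercivity of a(·,·) on H^1_0(1, 5) means a(u, u) ≥ α ||u||_{H^1}² for every u ∈ H^1_0.
The interval has length L = 4, and Poincaré/coercivity depend only on L. Here a(u, u) = ∫(u')² + (1/2)·∫u².
Here 0 < c = 1/2 < 1. The condition a(u,u) ≥ α||u||_{H^1}² reads (1−α)∫(u')² ≥ (α−c)∫u². Any admissible α is ≤ 1 (rapidly oscillating u have ∫u²/∫(u')² → 0), and α = 1 would force 0 ≥ (1−c)∫u², impossible since c < 1; so 1−α > 0. By the sharp Poincaré inequality on H^1_0 of an interval of length L, ∫(u')² ≥ (π/L)²∫u² with equality for the first sine mode sin(π(x−x₀)/L) (x₀ the left endpoint), so the inequality holds for all u iff (1−α)(π/L)² ≥ α − c, i.e. α ≤ ((π/L)² + c)/((π/L)² + 1) = (1 + c(L/π)²)/(1 + (L/π)²). With (π/L)² = π^2/16 and c = 1/2, the largest admissible constant is α = ((π/L)² + c)/((π/L)² + 1).
Simplifying, α = (8 + π^2)/(π^2 + 16).


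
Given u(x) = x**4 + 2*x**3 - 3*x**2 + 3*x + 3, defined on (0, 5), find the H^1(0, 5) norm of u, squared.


||u||_{H^1}^2 = 6132410/9

The H^1 norm (squared) on an interval (0, L) is
  ||u||_{H^1}^2 = ∫_0^L u(x)^2 dx + ∫_0^L u'(x)^2 dx.
Compute u'(x) = 4*x**3 + 6*x**2 - 6*x + 3.
Then u(x)^2 = x**8 + 4*x**7 - 2*x**6 - 6*x**5 + 27*x**4 - 6*x**3 - 9*x**2 + 18*x + 9 and u'(x)^2 = 16*x**6 + 48*x**5 - 12*x**4 - 48*x**3 + 72*x**2 - 36*x + 9.
Integrate each monomial from 0 to 5 using ∫_0^5 c·x^n dx = c·5^(n+1)/(n+1):
  ∫_0^5 u(x)^2 dx = ∫_0^5 (x^8 + 4*x^7 - 2*x^6 - 6*x^5 + 27*x^4 - 6*x^3 - 9*x^2 + 18*x + 9) dx. Term by term:
    ∫_0^5 x^8 dx = 1953125/9;  ∫_0^5 4*x^7 dx = 390625/2;  ∫_0^5 -2*x^6 dx = -156250/7;
    ∫_0^5 -6*x^5 dx = -15625;  ∫_0^5 27*x^4 dx = 16875;  ∫_0^5 -6*x^3 dx = -1875/2;
    ∫_0^5 -9*x^2 dx = -375;  ∫_0^5 18*x dx = 225;  ∫_0^5 9 dx = 45.
  Sum: 1953125/9 + 390625/2 − 156250/7 − 15625 + 16875 − 1875/2 − 375 + 225 + 45 = 24583385/63.
  ∫_0^5 u'(x)^2 dx = ∫_0^5 (16*x^6 + 48*x^5 - 12*x^4 - 48*x^3 + 72*x^2 - 36*x + 9) dx. Term by term:
    ∫_0^5 16*x^6 dx = 1250000/7;  ∫_0^5 48*x^5 dx = 125000;  ∫_0^5 -12*x^4 dx = -7500;
    ∫_0^5 -48*x^3 dx = -7500;  ∫_0^5 72*x^2 dx = 3000;  ∫_0^5 -36*x dx = -450;
    ∫_0^5 9 dx = 45.
  Sum: 1250000/7 + 125000 − 7500 − 7500 + 3000 − 450 + 45 = 2038165/7.
Adding: ||u||_{H^1}^2 = 24583385/63 + 2038165/7 = 6132410/9.


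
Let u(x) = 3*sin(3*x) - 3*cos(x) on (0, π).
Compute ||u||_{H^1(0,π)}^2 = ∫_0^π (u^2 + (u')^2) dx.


||u||_{H^1(0,π)}^2 = 54*π

u'(x) = 3*sin(x) + 9*cos(3*x).
Expand u² and (u')² and integrate term by term on (0, π), using: for integers n ≥ 1, ∫_0^π sin²(nx) dx = ∫_0^π cos²(nx) dx = π/2; for n ≠ n', ∫_0^π sin(nx)sin(n'x) dx = ∫_0^π cos(nx)cos(n'x) dx = 0; and by product-to-sum, ∫_0^π sin(nx)cos(n'x) dx = ½∫_0^π [sin((n+n')x) + sin((n−n')x)] dx, which is 0 when n+n' is even and 2n/(n²−n'²) when n+n' is odd (it need not vanish on (0, π)).
  u² squared terms: (-3)²·∫cos(x)² dx = 9·π/2 = 9*π/2;  (3)²·∫sin(3x)² dx = 9·π/2 = 9*π/2.
  u² cross terms: 2·(-3)·(3)·∫cos(x)·sin(3x) dx = -18·(0) = 0.
  So ∫_0^π u² dx = 9*π/2 + 9*π/2 + 0 = 9*π.
  (u')² squared terms: (3)²·∫sin(x)² dx = 9·π/2 = 9*π/2;  (9)²·∫cos(3x)² dx = 81·π/2 = 81*π/2.
  (u')² cross terms: 2·(3)·(9)·∫sin(x)·cos(3x) dx = 54·(0) = 0.
  So ∫_0^π (u')² dx = 9*π/2 + 81*π/2 + 0 = 45*π.
||u||_{H^1}^2 = (9*π) + (45*π) = 54*π.


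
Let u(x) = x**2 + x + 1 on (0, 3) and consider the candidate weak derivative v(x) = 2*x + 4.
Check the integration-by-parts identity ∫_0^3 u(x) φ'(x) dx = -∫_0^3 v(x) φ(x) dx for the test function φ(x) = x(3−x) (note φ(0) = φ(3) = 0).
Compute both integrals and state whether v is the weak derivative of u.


LHS = -18, RHS = -63/2. No, v is not the weak derivative of u.

u(x) = x**2 + x + 1, classical derivative u'(x) = 2*x + 1.
φ(x) = x(3−x), so φ'(x) = 3 - 2*x.
Note φ(0) = φ(3) = 0, so the boundary term u·φ vanishes.
LHS = ∫_0^3 u(x) φ'(x) dx = ∫_0^3 (-2*x^3 + x^2 + x + 3) dx. Term by term:
  ∫_0^3 -2*x^3 dx = -81/2;  ∫_0^3 x^2 dx = 9;  ∫_0^3 x dx = 9/2;
  ∫_0^3 3 dx = 9.
Sum: -81/2 + 9 + 9/2 + 9 = -18.
So LHS = -18.
∫_0^3 v(x) φ(x) dx = ∫_0^3 (-2*x^3 + 2*x^2 + 12*x) dx. Term by term:
  ∫_0^3 -2*x^3 dx = -81/2;  ∫_0^3 2*x^2 dx = 18;  ∫_0^3 12*x dx = 54.
Sum: -81/2 + 18 + 54 = 63/2.
So RHS = -∫_0^3 v(x) φ(x) dx = -63/2.
LHS − RHS = 27/2 ≠ 0, so the identity fails.
(For a valid weak derivative the identity must hold for EVERY test function, in particular this one. The failure shows v is NOT the weak derivative of u.)
Correct weak derivative would be u'(x) = 2*x + 1.


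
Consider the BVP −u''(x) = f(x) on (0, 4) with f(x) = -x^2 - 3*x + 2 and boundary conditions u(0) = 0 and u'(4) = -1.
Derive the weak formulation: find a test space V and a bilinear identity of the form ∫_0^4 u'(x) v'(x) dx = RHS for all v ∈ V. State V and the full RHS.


V = {v ∈ H^1(0, 4) : v(0) = 0} (test functions vanish at x = 0 where u is specified); weak form: ∫_0^4 u'v' dx = ∫_0^4 (-x^2 - 3*x + 2) v dx − v(4) for all v ∈ V.

Multiply both sides by a test function v and integrate from 0 to 4:
  ∫_0^4 −u''(x) v(x) dx = ∫_0^4 f(x) v(x) dx.
Integrate the LHS by parts once:
  ∫_0^4 −u'' v dx = −[u'(x) v(x)]_0^4 + ∫_0^4 u'(x) v'(x) dx.
Thus ∫_0^4 u'(x) v'(x) dx = ∫_0^4 f(x) v(x) dx + [u'(x) v(x)]_0^4.
Choose V so that boundary terms are either known or forced to vanish.
Mixed BC: u(0) = 0 (Dirichlet) and u'(4) = -1 (Neumann). Define V = {v ∈ H^1(0, 4) : v(0) = 0}. Then [u' v]_0^4 = u'(4)·v(4) − u'(0)·0 = − v(4).
Weak formulation: find u (satisfying any essential BC) such that ∫_0^4 u'(x) v'(x) dx = ∫_0^4 f v dx − v(4) for all v ∈ V (Dirichlet at 0 absorbed into V; Neumann datum at x = 4 contributes the boundary term).
Substituting f(x) = -x^2 - 3*x + 2, the right-hand side is ∫_0^4 (-x^2 - 3*x + 2) v dx − v(4).


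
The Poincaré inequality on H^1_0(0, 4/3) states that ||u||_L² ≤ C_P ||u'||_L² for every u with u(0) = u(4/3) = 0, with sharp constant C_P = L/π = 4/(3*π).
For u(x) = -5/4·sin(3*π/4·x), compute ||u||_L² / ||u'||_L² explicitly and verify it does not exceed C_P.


||u||_L² / ||u'||_L² = 4/(3*π) = C_P.

u(x) = -5/4·sin(3*π/4·x), so u'(x) = -15*π*cos(3*π*x/4)/16.
Writing u(x) = A·sin(kπx/L) with A = -5/4 and k = 1, use ∫_0^L sin²(kπx/L) dx = L/2 and ∫_0^L cos²(kπx/L) dx = L/2.
u² = 25/16·sin²(3*π/4·x) and (u')² = 225*π^2/256·cos²(3*π/4·x), and each of sin², cos² integrates to L/2 = 2/3 over (0, 4/3).
∫_0^4/3 u² dx = 25/24, so ||u||_L² = 5*sqrt(6)/12.
∫_0^4/3 (u')² dx = 75*π^2/128, so ||u'||_L² = 5*sqrt(6)*π/16.
Ratio ||u||_L² / ||u'||_L² = 4/(3*π).
Sharp Poincaré constant on H^1_0(0, 4/3) is C_P = L/π = 4/(3*π), achieved by sin(3*π/4·x).
This is the k = 1 eigenfunction (up to amplitude), so the ratio equals the sharp Poincaré constant exactly.


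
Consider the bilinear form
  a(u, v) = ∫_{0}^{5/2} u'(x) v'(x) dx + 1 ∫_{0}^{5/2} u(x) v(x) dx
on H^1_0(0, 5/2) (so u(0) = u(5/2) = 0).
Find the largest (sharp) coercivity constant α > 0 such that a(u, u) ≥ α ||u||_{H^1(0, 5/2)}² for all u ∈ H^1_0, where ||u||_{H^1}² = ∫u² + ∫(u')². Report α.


α = 1

Coercivity of a(·,·) on H^1_0(0, 5/2) means a(u, u) ≥ α ||u||_{H^1}² for every u ∈ H^1_0.
The interval has length L = 5/2, and Poincaré/coercivity depend only on L. Here a(u, u) = ∫(u')² + (1)·∫u².
Here c = 1 ≥ 1, so a(u,u) = ∫(u')² + c∫u² ≥ ∫(u')² + ∫u² = ||u||_{H^1}², i.e. α = 1 works. No larger α is possible: a(u,u) ≥ α||u||_{H^1}² means (1−α)∫(u')² ≥ (α−c)∫u², and for the modes u_n = sin(nπ(x−x₀)/L) (x₀ the left endpoint) one has ∫u_n²/∫(u_n')² = (L/(nπ))² → 0, so a(u_n,u_n)/||u_n||_{H^1}² → 1. Hence the optimal constant is α = 1.
Therefore α = 1.


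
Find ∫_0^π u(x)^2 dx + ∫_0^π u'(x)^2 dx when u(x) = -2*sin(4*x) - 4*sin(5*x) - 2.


||u||_{H^1(0,π)}^2 = 32/5 + 246*π

u'(x) = -8*cos(4*x) - 20*cos(5*x).
Expand u² and (u')² and integrate term by term on (0, π), using: for integers n ≥ 1, ∫_0^π sin²(nx) dx = ∫_0^π cos²(nx) dx = π/2; for n ≠ n', ∫_0^π sin(nx)sin(n'x) dx = ∫_0^π cos(nx)cos(n'x) dx = 0; and by product-to-sum, ∫_0^π sin(nx)cos(n'x) dx = ½∫_0^π [sin((n+n')x) + sin((n−n')x)] dx, which is 0 when n+n' is even and 2n/(n²−n'²) when n+n' is odd (it need not vanish on (0, π)). For the constant mode: ∫_0^π 1 dx = π, ∫_0^π cos(nx) dx = 0, ∫_0^π sin(nx) dx = (1−(−1)^n)/n.
  u² squared terms: (-2)²·∫1 dx = 4·π = 4*π;  (-4)²·∫sin(5x)² dx = 16·π/2 = 8*π;  (-2)²·∫sin(4x)² dx = 4·π/2 = 2*π.
  u² cross terms: 2·(-2)·(-4)·∫1·sin(5x) dx = 16·(2/5) = 32/5;  2·(-2)·(-2)·∫1·sin(4x) dx = 8·(0) = 0;  2·(-4)·(-2)·∫sin(5x)·sin(4x) dx = 16·(0) = 0.
  So ∫_0^π u² dx = 4*π + 8*π + 2*π + 32/5 + 0 + 0 = 32/5 + 14*π.
  (u')² squared terms: (-20)²·∫cos(5x)² dx = 400·π/2 = 200*π;  (-8)²·∫cos(4x)² dx = 64·π/2 = 32*π.
  (u')² cross terms: 2·(-20)·(-8)·∫cos(5x)·cos(4x) dx = 320·(0) = 0.
  So ∫_0^π (u')² dx = 200*π + 32*π + 0 = 232*π.
||u||_{H^1}^2 = (32/5 + 14*π) + (232*π) = 32/5 + 246*π.


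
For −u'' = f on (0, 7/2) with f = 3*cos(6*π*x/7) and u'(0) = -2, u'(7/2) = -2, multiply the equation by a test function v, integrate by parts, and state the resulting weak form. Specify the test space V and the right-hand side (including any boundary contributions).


V = H^1(0, 7/2) (v unrestricted at boundary; u is determined up to an additive constant); weak form: ∫_0^7/2 u'v' dx = ∫_0^7/2 (3*cos(6*π*x/7)) v dx − 2·v(7/2) + 2·v(0) for all v ∈ V.

Multiply both sides by a test function v and integrate from 0 to 7/2:
  ∫_0^7/2 −u''(x) v(x) dx = ∫_0^7/2 f(x) v(x) dx.
Integrate the LHS by parts once:
  ∫_0^7/2 −u'' v dx = −[u'(x) v(x)]_0^7/2 + ∫_0^7/2 u'(x) v'(x) dx.
Thus ∫_0^7/2 u'(x) v'(x) dx = ∫_0^7/2 f(x) v(x) dx + [u'(x) v(x)]_0^7/2.
Choose V so that boundary terms are either known or forced to vanish.
u has inhomogeneous Neumann u'(0) = -2, u'(7/2) = -2. [u' v]_0^7/2 = (-2)·v(7/2) − (-2)·v(0) = − 2·v(7/2) + 2·v(0). Take V = H^1(0, 7/2); boundary term becomes part of RHS.
Weak formulation: find u (satisfying any essential BC) such that ∫_0^7/2 u'(x) v'(x) dx = ∫_0^7/2 f v dx − 2·v(7/2) + 2·v(0) for all v ∈ V (Neumann data are natural BCs: they enter the RHS as boundary terms).
Substituting f(x) = 3*cos(6*π*x/7), the right-hand side is ∫_0^7/2 (3*cos(6*π*x/7)) v dx − 2·v(7/2) + 2·v(0).
Compatibility check (pure Neumann): taking v ≡ 1 ∈ V gives 0 = ∫_0^7/2 f dx + (-2) − (-2), i.e. ∫_0^7/2 f dx must equal u'(0) − u'(7/2) = 0. Indeed ∫_0^7/2 (3*cos(6*π*x/7)) dx = 0, so the data are compatible. The solution is then unique only up to an additive constant (fix it e.g. by requiring ∫_0^7/2 u dx = 0).


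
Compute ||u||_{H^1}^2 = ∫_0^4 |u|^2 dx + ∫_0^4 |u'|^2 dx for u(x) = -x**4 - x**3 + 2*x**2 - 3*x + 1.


||u||_{H^1}^2 = 5702920/63

The H^1 norm (squared) on an interval (0, L) is
  ||u||_{H^1}^2 = ∫_0^L u(x)^2 dx + ∫_0^L u'(x)^2 dx.
Compute u'(x) = -4*x**3 - 3*x**2 + 4*x - 3.
Then u(x)^2 = x**8 + 2*x**7 - 3*x**6 + 2*x**5 + 8*x**4 - 14*x**3 + 13*x**2 - 6*x + 1 and u'(x)^2 = 16*x**6 + 24*x**5 - 23*x**4 + 34*x**2 - 24*x + 9.
Integrate each monomial from 0 to 4 using ∫_0^4 c·x^n dx = c·4^(n+1)/(n+1):
  ∫_0^4 u(x)^2 dx = ∫_0^4 (x^8 + 2*x^7 - 3*x^6 + 2*x^5 + 8*x^4 - 14*x^3 + 13*x^2 - 6*x + 1) dx. Term by term:
    ∫_0^4 x^8 dx = 262144/9;  ∫_0^4 2*x^7 dx = 16384;  ∫_0^4 -3*x^6 dx = -49152/7;
    ∫_0^4 2*x^5 dx = 4096/3;  ∫_0^4 8*x^4 dx = 8192/5;  ∫_0^4 -14*x^3 dx = -896;
    ∫_0^4 13*x^2 dx = 832/3;  ∫_0^4 -6*x dx = -48;  ∫_0^4 1 dx = 4.
  Sum: 262144/9 + 16384 − 49152/7 + 4096/3 + 8192/5 − 896 + 832/3 − 48 + 4 = 12861596/315.
  ∫_0^4 u'(x)^2 dx = ∫_0^4 (16*x^6 + 24*x^5 - 23*x^4 + 34*x^2 - 24*x + 9) dx. Term by term:
    ∫_0^4 16*x^6 dx = 262144/7;  ∫_0^4 24*x^5 dx = 16384;  ∫_0^4 -23*x^4 dx = -23552/5;
    ∫_0^4 34*x^2 dx = 2176/3;  ∫_0^4 -24*x dx = -192;  ∫_0^4 9 dx = 36.
  Sum: 262144/7 + 16384 − 23552/5 + 2176/3 − 192 + 36 = 5217668/105.
Adding: ||u||_{H^1}^2 = 12861596/315 + 5217668/105 = 5702920/63.


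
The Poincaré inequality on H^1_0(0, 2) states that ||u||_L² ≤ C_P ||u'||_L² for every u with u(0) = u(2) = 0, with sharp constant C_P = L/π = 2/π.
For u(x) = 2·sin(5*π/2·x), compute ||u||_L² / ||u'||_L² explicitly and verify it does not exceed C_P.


||u||_L² / ||u'||_L² = 2/(5*π) < C_P = 2/π.

u(x) = 2·sin(5*π/2·x), so u'(x) = 5*π*cos(5*π*x/2).
Writing u(x) = A·sin(kπx/L) with A = 2 and k = 5, use ∫_0^L sin²(kπx/L) dx = L/2 and ∫_0^L cos²(kπx/L) dx = L/2.
u² = 4·sin²(5*π/2·x) and (u')² = 25*π^2·cos²(5*π/2·x), and each of sin², cos² integrates to L/2 = 1 over (0, 2).
∫_0^2 u² dx = 4, so ||u||_L² = 2.
∫_0^2 (u')² dx = 25*π^2, so ||u'||_L² = 5*π.
Ratio ||u||_L² / ||u'||_L² = 2/(5*π).
Sharp Poincaré constant on H^1_0(0, 2) is C_P = L/π = 2/π, achieved by sin(π/2·x).
This is the k = 5 harmonic; the ratio L/(kπ) is strictly less than C_P = L/π, consistent with the sharp inequality ||u||_L² ≤ C_P ||u'||_L².


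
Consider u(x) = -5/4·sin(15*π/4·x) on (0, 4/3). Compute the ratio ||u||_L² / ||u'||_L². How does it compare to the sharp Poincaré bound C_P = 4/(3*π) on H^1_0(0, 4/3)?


||u||_L² / ||u'||_L² = 4/(15*π) < C_P = 4/(3*π).

u(x) = -5/4·sin(15*π/4·x), so u'(x) = -75*π*cos(15*π*x/4)/16.
Writing u(x) = A·sin(kπx/L) with A = -5/4 and k = 5, use ∫_0^L sin²(kπx/L) dx = L/2 and ∫_0^L cos²(kπx/L) dx = L/2.
u² = 25/16·sin²(15*π/4·x) and (u')² = 5625*π^2/256·cos²(15*π/4·x), and each of sin², cos² integrates to L/2 = 2/3 over (0, 4/3).
∫_0^4/3 u² dx = 25/24, so ||u||_L² = 5*sqrt(6)/12.
∫_0^4/3 (u')² dx = 1875*π^2/128, so ||u'||_L² = 25*sqrt(6)*π/16.
Ratio ||u||_L² / ||u'||_L² = 4/(15*π).
Sharp Poincaré constant on H^1_0(0, 4/3) is C_P = L/π = 4/(3*π), achieved by sin(3*π/4·x).
This is the k = 5 harmonic; the ratio L/(kπ) is strictly less than C_P = L/π, consistent with the sharp inequality ||u||_L² ≤ C_P ||u'||_L².


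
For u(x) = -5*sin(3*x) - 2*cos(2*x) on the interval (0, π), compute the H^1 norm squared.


||u||_{H^1(0,π)}^2 = 120 + 135*π

u'(x) = 4*sin(2*x) - 15*cos(3*x).
Expand u² and (u')² and integrate term by term on (0, π), using: for integers n ≥ 1, ∫_0^π sin²(nx) dx = ∫_0^π cos²(nx) dx = π/2; for n ≠ n', ∫_0^π sin(nx)sin(n'x) dx = ∫_0^π cos(nx)cos(n'x) dx = 0; and by product-to-sum, ∫_0^π sin(nx)cos(n'x) dx = ½∫_0^π [sin((n+n')x) + sin((n−n')x)] dx, which is 0 when n+n' is even and 2n/(n²−n'²) when n+n' is odd (it need not vanish on (0, π)).
  u² squared terms: (-5)²·∫sin(3x)² dx = 25·π/2 = 25*π/2;  (-2)²·∫cos(2x)² dx = 4·π/2 = 2*π.
  u² cross terms: 2·(-5)·(-2)·∫sin(3x)·cos(2x) dx = 20·(6/5) = 24.
  So ∫_0^π u² dx = 25*π/2 + 2*π + 24 = 24 + 29*π/2.
  (u')² squared terms: (-15)²·∫cos(3x)² dx = 225·π/2 = 225*π/2;  (4)²·∫sin(2x)² dx = 16·π/2 = 8*π.
  (u')² cross terms: 2·(-15)·(4)·∫cos(3x)·sin(2x) dx = -120·(-4/5) = 96.
  So ∫_0^π (u')² dx = 225*π/2 + 8*π + 96 = 96 + 241*π/2.
||u||_{H^1}^2 = (24 + 29*π/2) + (96 + 241*π/2) = 120 + 135*π.


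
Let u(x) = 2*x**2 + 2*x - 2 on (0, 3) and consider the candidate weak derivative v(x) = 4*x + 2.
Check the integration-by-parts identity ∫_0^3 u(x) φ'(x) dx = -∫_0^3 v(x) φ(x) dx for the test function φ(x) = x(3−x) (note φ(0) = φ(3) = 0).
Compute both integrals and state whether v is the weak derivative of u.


LHS = -36, RHS = -36. Yes, v = u' weakly.

u(x) = 2*x**2 + 2*x - 2, classical derivative u'(x) = 4*x + 2.
φ(x) = x(3−x), so φ'(x) = 3 - 2*x.
Note φ(0) = φ(3) = 0, so the boundary term u·φ vanishes.
LHS = ∫_0^3 u(x) φ'(x) dx = ∫_0^3 (-4*x^3 + 2*x^2 + 10*x - 6) dx. Term by term:
  ∫_0^3 -4*x^3 dx = -81;  ∫_0^3 2*x^2 dx = 18;  ∫_0^3 10*x dx = 45;
  ∫_0^3 -6 dx = -18.
Sum: -81 + 18 + 45 − 18 = -36.
So LHS = -36.
∫_0^3 v(x) φ(x) dx = ∫_0^3 (-4*x^3 + 10*x^2 + 6*x) dx. Term by term:
  ∫_0^3 -4*x^3 dx = -81;  ∫_0^3 10*x^2 dx = 90;  ∫_0^3 6*x dx = 27.
Sum: -81 + 90 + 27 = 36.
So RHS = -∫_0^3 v(x) φ(x) dx = -36.
LHS = RHS, so the identity holds for this test φ.
Moreover u is smooth here and v(x) = u'(x) = 4*x + 2 pointwise, so the identity holds for every test function. Hence v is the weak derivative of u.


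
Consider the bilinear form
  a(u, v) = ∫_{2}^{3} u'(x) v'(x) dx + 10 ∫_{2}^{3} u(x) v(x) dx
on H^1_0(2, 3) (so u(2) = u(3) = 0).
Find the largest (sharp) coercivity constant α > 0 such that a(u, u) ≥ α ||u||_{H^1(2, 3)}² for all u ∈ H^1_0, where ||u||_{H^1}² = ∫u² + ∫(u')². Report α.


α = 1

Coercivity of a(·,·) on H^1_0(2, 3) means a(u, u) ≥ α ||u||_{H^1}² for every u ∈ H^1_0.
The interval has length L = 1, and Poincaré/coercivity depend only on L. Here a(u, u) = ∫(u')² + (10)·∫u².
Here c = 10 ≥ 1, so a(u,u) = ∫(u')² + c∫u² ≥ ∫(u')² + ∫u² = ||u||_{H^1}², i.e. α = 1 works. No larger α is possible: a(u,u) ≥ α||u||_{H^1}² means (1−α)∫(u')² ≥ (α−c)∫u², and for the modes u_n = sin(nπ(x−x₀)/L) (x₀ the left endpoint) one has ∫u_n²/∫(u_n')² = (L/(nπ))² → 0, so a(u_n,u_n)/||u_n||_{H^1}² → 1. Hence the optimal constant is α = 1.
Therefore α = 1.


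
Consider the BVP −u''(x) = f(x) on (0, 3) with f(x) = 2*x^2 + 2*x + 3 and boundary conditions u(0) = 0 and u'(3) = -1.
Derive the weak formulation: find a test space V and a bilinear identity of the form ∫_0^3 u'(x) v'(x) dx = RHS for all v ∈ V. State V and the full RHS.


V = {v ∈ H^1(0, 3) : v(0) = 0} (test functions vanish at x = 0 where u is specified); weak form: ∫_0^3 u'v' dx = ∫_0^3 (2*x^2 + 2*x + 3) v dx − v(3) for all v ∈ V.

Multiply both sides by a test function v and integrate from 0 to 3:
  ∫_0^3 −u''(x) v(x) dx = ∫_0^3 f(x) v(x) dx.
Integrate the LHS by parts once:
  ∫_0^3 −u'' v dx = −[u'(x) v(x)]_0^3 + ∫_0^3 u'(x) v'(x) dx.
Thus ∫_0^3 u'(x) v'(x) dx = ∫_0^3 f(x) v(x) dx + [u'(x) v(x)]_0^3.
Choose V so that boundary terms are either known or forced to vanish.
Mixed BC: u(0) = 0 (Dirichlet) and u'(3) = -1 (Neumann). Define V = {v ∈ H^1(0, 3) : v(0) = 0}. Then [u' v]_0^3 = u'(3)·v(3) − u'(0)·0 = − v(3).
Weak formulation: find u (satisfying any essential BC) such that ∫_0^3 u'(x) v'(x) dx = ∫_0^3 f v dx − v(3) for all v ∈ V (Dirichlet at 0 absorbed into V; Neumann datum at x = 3 contributes the boundary term).
Substituting f(x) = 2*x^2 + 2*x + 3, the right-hand side is ∫_0^3 (2*x^2 + 2*x + 3) v dx − v(3).


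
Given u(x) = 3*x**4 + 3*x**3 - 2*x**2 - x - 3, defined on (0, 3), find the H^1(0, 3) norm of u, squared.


||u||_{H^1}^2 = 2766909/28

The H^1 norm (squared) on an interval (0, L) is
  ||u||_{H^1}^2 = ∫_0^L u(x)^2 dx + ∫_0^L u'(x)^2 dx.
Compute u'(x) = 12*x**3 + 9*x**2 - 4*x - 1.
Then u(x)^2 = 9*x**8 + 18*x**7 - 3*x**6 - 18*x**5 - 20*x**4 - 14*x**3 + 13*x**2 + 6*x + 9 and u'(x)^2 = 144*x**6 + 216*x**5 - 15*x**4 - 96*x**3 - 2*x**2 + 8*x + 1.
Integrate each monomial from 0 to 3 using ∫_0^3 c·x^n dx = c·3^(n+1)/(n+1):
  ∫_0^3 u(x)^2 dx = ∫_0^3 (9*x^8 + 18*x^7 - 3*x^6 - 18*x^5 - 20*x^4 - 14*x^3 + 13*x^2 + 6*x + 9) dx. Term by term:
    ∫_0^3 9*x^8 dx = 19683;  ∫_0^3 18*x^7 dx = 59049/4;  ∫_0^3 -3*x^6 dx = -6561/7;
    ∫_0^3 -18*x^5 dx = -2187;  ∫_0^3 -20*x^4 dx = -972;  ∫_0^3 -14*x^3 dx = -567/2;
    ∫_0^3 13*x^2 dx = 117;  ∫_0^3 6*x dx = 27;  ∫_0^3 9 dx = 27.
  Sum: 19683 + 59049/4 − 6561/7 − 2187 − 972 − 567/2 + 117 + 27 + 27 = 846621/28.
  ∫_0^3 u'(x)^2 dx = ∫_0^3 (144*x^6 + 216*x^5 - 15*x^4 - 96*x^3 - 2*x^2 + 8*x + 1) dx. Term by term:
    ∫_0^3 144*x^6 dx = 314928/7;  ∫_0^3 216*x^5 dx = 26244;  ∫_0^3 -15*x^4 dx = -729;
    ∫_0^3 -96*x^3 dx = -1944;  ∫_0^3 -2*x^2 dx = -18;  ∫_0^3 8*x dx = 36;
    ∫_0^3 1 dx = 3.
  Sum: 314928/7 + 26244 − 729 − 1944 − 18 + 36 + 3 = 480072/7.
Adding: ||u||_{H^1}^2 = 846621/28 + 480072/7 = 2766909/28.


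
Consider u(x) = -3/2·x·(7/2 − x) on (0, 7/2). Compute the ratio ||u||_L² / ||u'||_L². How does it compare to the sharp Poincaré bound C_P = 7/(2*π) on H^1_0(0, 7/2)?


||u||_L² / ||u'||_L² = 7*sqrt(10)/20 < C_P = 7/(2*π).

u(x) = -3/2·x·(7/2 − x), so u'(x) = 3*x - 21/4.
u(x) = -3/2·x·(7/2 − x) vanishes at x = 0 and x = 7/2, so u ∈ H^1_0(0, 7/2). Differentiate via the product rule and integrate the resulting polynomials term by term.
  ∫_0^7/2 u² dx = ∫_0^7/2 (9*x^4/4 - 63*x^3/4 + 441*x^2/16) dx. Term by term:
    ∫_0^7/2 9*x^4/4 dx = 151263/640;  ∫_0^7/2 -63*x^3/4 dx = -151263/256;  ∫_0^7/2 441*x^2/16 dx = 50421/128.
  Sum: 151263/640 − 151263/256 + 50421/128 = 50421/1280.
  ∫_0^7/2 (u')² dx = ∫_0^7/2 (9*x^2 - 63*x/2 + 441/16) dx. Term by term:
    ∫_0^7/2 9*x^2 dx = 1029/8;  ∫_0^7/2 -63*x/2 dx = -3087/16;  ∫_0^7/2 441/16 dx = 3087/32.
  Sum: 1029/8 − 3087/16 + 3087/32 = 1029/32.
∫_0^7/2 u² dx = 50421/1280, so ||u||_L² = 49*sqrt(105)/80.
∫_0^7/2 (u')² dx = 1029/32, so ||u'||_L² = 7*sqrt(42)/8.
Ratio ||u||_L² / ||u'||_L² = 7*sqrt(10)/20.
Sharp Poincaré constant on H^1_0(0, 7/2) is C_P = L/π = 7/(2*π), achieved by sin(2*π/7·x).
A polynomial bump cannot attain the sharp Poincaré constant (only the first sine eigenfunction does), so the ratio is strictly less than C_P, consistent with ||u||_L² ≤ C_P ||u'||_L².


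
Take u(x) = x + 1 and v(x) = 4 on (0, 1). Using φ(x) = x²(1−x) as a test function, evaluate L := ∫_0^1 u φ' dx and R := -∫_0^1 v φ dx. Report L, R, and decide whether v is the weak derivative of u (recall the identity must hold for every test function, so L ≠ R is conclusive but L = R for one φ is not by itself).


LHS = -1/12, RHS = -1/3. No, v is not the weak derivative of u.

u(x) = x + 1, classical derivative u'(x) = 1.
φ(x) = x²(1−x), so φ'(x) = x*(2 - 3*x).
Note φ(0) = φ(1) = 0, so the boundary term u·φ vanishes.
LHS = ∫_0^1 u(x) φ'(x) dx = ∫_0^1 (-3*x^3 - x^2 + 2*x) dx. Term by term:
  ∫_0^1 -3*x^3 dx = -3/4;  ∫_0^1 -x^2 dx = -1/3;  ∫_0^1 2*x dx = 1.
Sum: -3/4 − 1/3 + 1 = -1/12.
So LHS = -1/12.
∫_0^1 v(x) φ(x) dx = ∫_0^1 (-4*x^3 + 4*x^2) dx. Term by term:
  ∫_0^1 -4*x^3 dx = -1;  ∫_0^1 4*x^2 dx = 4/3.
Sum: -1 + 4/3 = 1/3.
So RHS = -∫_0^1 v(x) φ(x) dx = -1/3.
LHS − RHS = 1/4 ≠ 0, so the identity fails.
(For a valid weak derivative the identity must hold for EVERY test function, in particular this one. The failure shows v is NOT the weak derivative of u.)
Correct weak derivative would be u'(x) = 1.


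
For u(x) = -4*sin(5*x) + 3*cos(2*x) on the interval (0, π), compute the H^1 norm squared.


||u||_{H^1(0,π)}^2 = -400/7 + 461*π/2

u'(x) = -6*sin(2*x) - 20*cos(5*x).
Expand u² and (u')² and integrate term by term on (0, π), using: for integers n ≥ 1, ∫_0^π sin²(nx) dx = ∫_0^π cos²(nx) dx = π/2; for n ≠ n', ∫_0^π sin(nx)sin(n'x) dx = ∫_0^π cos(nx)cos(n'x) dx = 0; and by product-to-sum, ∫_0^π sin(nx)cos(n'x) dx = ½∫_0^π [sin((n+n')x) + sin((n−n')x)] dx, which is 0 when n+n' is even and 2n/(n²−n'²) when n+n' is odd (it need not vanish on (0, π)).
  u² squared terms: (-4)²·∫sin(5x)² dx = 16·π/2 = 8*π;  (3)²·∫cos(2x)² dx = 9·π/2 = 9*π/2.
  u² cross terms: 2·(-4)·(3)·∫sin(5x)·cos(2x) dx = -24·(10/21) = -80/7.
  So ∫_0^π u² dx = 8*π + 9*π/2 − 80/7 = -80/7 + 25*π/2.
  (u')² squared terms: (-20)²·∫cos(5x)² dx = 400·π/2 = 200*π;  (-6)²·∫sin(2x)² dx = 36·π/2 = 18*π.
  (u')² cross terms: 2·(-20)·(-6)·∫cos(5x)·sin(2x) dx = 240·(-4/21) = -320/7.
  So ∫_0^π (u')² dx = 200*π + 18*π − 320/7 = -320/7 + 218*π.
||u||_{H^1}^2 = (-80/7 + 25*π/2) + (-320/7 + 218*π) = -400/7 + 461*π/2.


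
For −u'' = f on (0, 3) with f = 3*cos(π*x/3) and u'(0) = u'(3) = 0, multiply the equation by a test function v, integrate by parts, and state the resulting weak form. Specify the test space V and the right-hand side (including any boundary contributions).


V = H^1(0, 3) (no boundary constraint on v; u is determined up to an additive constant); weak form: ∫_0^3 u'v' dx = ∫_0^3 (3*cos(π*x/3)) v dx for all v ∈ V.

Multiply both sides by a test function v and integrate from 0 to 3:
  ∫_0^3 −u''(x) v(x) dx = ∫_0^3 f(x) v(x) dx.
Integrate the LHS by parts once:
  ∫_0^3 −u'' v dx = −[u'(x) v(x)]_0^3 + ∫_0^3 u'(x) v'(x) dx.
Thus ∫_0^3 u'(x) v'(x) dx = ∫_0^3 f(x) v(x) dx + [u'(x) v(x)]_0^3.
Choose V so that boundary terms are either known or forced to vanish.
u has homogeneous Neumann: u'(0) = u'(3) = 0. So [u' v]_0^3 = 0·v(3) − 0·v(0) = 0 for any v; take V = H^1(0, 3).
Weak formulation: find u (satisfying any essential BC) such that ∫_0^3 u'(x) v'(x) dx = ∫_0^3 f v dx for all v ∈ V (homogeneous Neumann, so boundary terms vanish).
Substituting f(x) = 3*cos(π*x/3), the right-hand side is ∫_0^3 (3*cos(π*x/3)) v dx.
Compatibility check (pure Neumann): taking v ≡ 1 ∈ V gives 0 = ∫_0^3 f dx + (0) − (0), i.e. ∫_0^3 f dx must equal u'(0) − u'(3) = 0. Indeed ∫_0^3 (3*cos(π*x/3)) dx = 0, so the data are compatible. The solution is then unique only up to an additive constant (fix it e.g. by requiring ∫_0^3 u dx = 0).


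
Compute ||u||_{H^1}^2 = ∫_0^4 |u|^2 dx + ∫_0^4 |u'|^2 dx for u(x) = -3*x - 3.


||u||_{H^1}^2 = 408

The H^1 norm (squared) on an interval (0, L) is
  ||u||_{H^1}^2 = ∫_0^L u(x)^2 dx + ∫_0^L u'(x)^2 dx.
Compute u'(x) = -3.
Then u(x)^2 = 9*x**2 + 18*x + 9 and u'(x)^2 = 9.
Integrate each monomial from 0 to 4 using ∫_0^4 c·x^n dx = c·4^(n+1)/(n+1):
  ∫_0^4 u(x)^2 dx = ∫_0^4 (9*x^2 + 18*x + 9) dx. Term by term:
    ∫_0^4 9*x^2 dx = 192;  ∫_0^4 18*x dx = 144;  ∫_0^4 9 dx = 36.
  Sum: 192 + 144 + 36 = 372.
  ∫_0^4 u'(x)^2 dx = ∫_0^4 (9) dx. Term by term:
    ∫_0^4 9 dx = 36.
Adding: ||u||_{H^1}^2 = 372 + 36 = 408.


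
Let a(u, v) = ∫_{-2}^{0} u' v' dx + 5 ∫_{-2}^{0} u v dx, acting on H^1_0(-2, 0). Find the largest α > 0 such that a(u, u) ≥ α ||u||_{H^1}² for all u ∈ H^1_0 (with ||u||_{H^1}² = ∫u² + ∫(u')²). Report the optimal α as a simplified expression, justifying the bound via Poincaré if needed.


α = 1

Coercivity of a(·,·) on H^1_0(-2, 0) means a(u, u) ≥ α ||u||_{H^1}² for every u ∈ H^1_0.
The interval has length L = 2, and Poincaré/coercivity depend only on L. Here a(u, u) = ∫(u')² + (5)·∫u².
Here c = 5 ≥ 1, so a(u,u) = ∫(u')² + c∫u² ≥ ∫(u')² + ∫u² = ||u||_{H^1}², i.e. α = 1 works. No larger α is possible: a(u,u) ≥ α||u||_{H^1}² means (1−α)∫(u')² ≥ (α−c)∫u², and for the modes u_n = sin(nπ(x−x₀)/L) (x₀ the left endpoint) one has ∫u_n²/∫(u_n')² = (L/(nπ))² → 0, so a(u_n,u_n)/||u_n||_{H^1}² → 1. Hence the optimal constant is α = 1.
Therefore α = 1.


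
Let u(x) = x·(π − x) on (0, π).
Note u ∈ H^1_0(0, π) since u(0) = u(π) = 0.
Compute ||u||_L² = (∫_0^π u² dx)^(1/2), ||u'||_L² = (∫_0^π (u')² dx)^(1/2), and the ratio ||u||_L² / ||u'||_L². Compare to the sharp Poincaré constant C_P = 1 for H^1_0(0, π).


||u||_L² / ||u'||_L² = sqrt(10)*π/10 < C_P = 1.

u(x) = x·(π − x), so u'(x) = π - 2*x.
u(x) = x·(π − x) vanishes at x = 0 and x = π, so u ∈ H^1_0(0, π). Differentiate via the product rule and integrate the resulting polynomials term by term.
  ∫_0^π u² dx = ∫_0^π (x^4 - 2*π*x^3 + π^2*x^2) dx. Term by term:
    ∫_0^π x^4 dx = π^5/5;  ∫_0^π -2*π*x^3 dx = -π^5/2;  ∫_0^π π^2*x^2 dx = π^5/3.
  Sum: π^5/5 − π^5/2 + π^5/3 = π^5/30.
  ∫_0^π (u')² dx = ∫_0^π (4*x^2 - 4*π*x + π^2) dx. Term by term:
    ∫_0^π 4*x^2 dx = 4*π^3/3;  ∫_0^π -4*π*x dx = -2*π^3;  ∫_0^π π^2 dx = π^3.
  Sum: 4*π^3/3 − 2*π^3 + π^3 = π^3/3.
∫_0^π u² dx = π^5/30, so ||u||_L² = sqrt(30)*π^(5/2)/30.
∫_0^π (u')² dx = π^3/3, so ||u'||_L² = sqrt(3)*π^(3/2)/3.
Ratio ||u||_L² / ||u'||_L² = sqrt(10)*π/10.
Sharp Poincaré constant on H^1_0(0, π) is C_P = L/π = 1, achieved by sin(x).
A polynomial bump cannot attain the sharp Poincaré constant (only the first sine eigenfunction does), so the ratio is strictly less than C_P, consistent with ||u||_L² ≤ C_P ||u'||_L².


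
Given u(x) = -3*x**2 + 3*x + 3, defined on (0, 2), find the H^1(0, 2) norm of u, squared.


||u||_{H^1}^2 = 288/5

The H^1 norm (squared) on an interval (0, L) is
  ||u||_{H^1}^2 = ∫_0^L u(x)^2 dx + ∫_0^L u'(x)^2 dx.
Compute u'(x) = 3 - 6*x.
Then u(x)^2 = 9*x**4 - 18*x**3 - 9*x**2 + 18*x + 9 and u'(x)^2 = 36*x**2 - 36*x + 9.
Integrate each monomial from 0 to 2 using ∫_0^2 c·x^n dx = c·2^(n+1)/(n+1):
  ∫_0^2 u(x)^2 dx = ∫_0^2 (9*x^4 - 18*x^3 - 9*x^2 + 18*x + 9) dx. Term by term:
    ∫_0^2 9*x^4 dx = 288/5;  ∫_0^2 -18*x^3 dx = -72;  ∫_0^2 -9*x^2 dx = -24;
    ∫_0^2 18*x dx = 36;  ∫_0^2 9 dx = 18.
  Sum: 288/5 − 72 − 24 + 36 + 18 = 78/5.
  ∫_0^2 u'(x)^2 dx = ∫_0^2 (36*x^2 - 36*x + 9) dx. Term by term:
    ∫_0^2 36*x^2 dx = 96;  ∫_0^2 -36*x dx = -72;  ∫_0^2 9 dx = 18.
  Sum: 96 − 72 + 18 = 42.
Adding: ||u||_{H^1}^2 = 78/5 + 42 = 288/5.


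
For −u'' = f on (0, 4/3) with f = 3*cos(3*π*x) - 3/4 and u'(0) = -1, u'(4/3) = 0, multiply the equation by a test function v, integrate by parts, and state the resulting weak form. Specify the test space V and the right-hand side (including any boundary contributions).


V = H^1(0, 4/3) (v unrestricted at boundary; u is determined up to an additive constant); weak form: ∫_0^4/3 u'v' dx = ∫_0^4/3 (3*cos(3*π*x) - 3/4) v dx + v(0) for all v ∈ V.

Multiply both sides by a test function v and integrate from 0 to 4/3:
  ∫_0^4/3 −u''(x) v(x) dx = ∫_0^4/3 f(x) v(x) dx.
Integrate the LHS by parts once:
  ∫_0^4/3 −u'' v dx = −[u'(x) v(x)]_0^4/3 + ∫_0^4/3 u'(x) v'(x) dx.
Thus ∫_0^4/3 u'(x) v'(x) dx = ∫_0^4/3 f(x) v(x) dx + [u'(x) v(x)]_0^4/3.
Choose V so that boundary terms are either known or forced to vanish.
u has inhomogeneous Neumann u'(0) = -1, u'(4/3) = 0. [u' v]_0^4/3 = (0)·v(4/3) − (-1)·v(0) = v(0). Take V = H^1(0, 4/3); boundary term becomes part of RHS.
Weak formulation: find u (satisfying any essential BC) such that ∫_0^4/3 u'(x) v'(x) dx = ∫_0^4/3 f v dx + v(0) for all v ∈ V (Neumann data are natural BCs: they enter the RHS as boundary terms).
Substituting f(x) = 3*cos(3*π*x) - 3/4, the right-hand side is ∫_0^4/3 (3*cos(3*π*x) - 3/4) v dx + v(0).
Compatibility check (pure Neumann): taking v ≡ 1 ∈ V gives 0 = ∫_0^4/3 f dx + (0) − (-1), i.e. ∫_0^4/3 f dx must equal u'(0) − u'(4/3) = -1. Indeed ∫_0^4/3 (3*cos(3*π*x) - 3/4) dx = -1, so the data are compatible. The solution is then unique only up to an additive constant (fix it e.g. by requiring ∫_0^4/3 u dx = 0).


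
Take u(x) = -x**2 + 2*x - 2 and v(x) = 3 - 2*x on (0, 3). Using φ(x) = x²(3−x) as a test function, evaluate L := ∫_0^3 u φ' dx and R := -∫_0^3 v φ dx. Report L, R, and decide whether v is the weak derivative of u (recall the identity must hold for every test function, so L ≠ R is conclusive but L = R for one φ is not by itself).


LHS = 54/5, RHS = 81/20. No, v is not the weak derivative of u.

u(x) = -x**2 + 2*x - 2, classical derivative u'(x) = 2 - 2*x.
φ(x) = x²(3−x), so φ'(x) = 3*x*(2 - x).
Note φ(0) = φ(3) = 0, so the boundary term u·φ vanishes.
LHS = ∫_0^3 u(x) φ'(x) dx = ∫_0^3 (3*x^4 - 12*x^3 + 18*x^2 - 12*x) dx. Term by term:
  ∫_0^3 3*x^4 dx = 729/5;  ∫_0^3 -12*x^3 dx = -243;  ∫_0^3 18*x^2 dx = 162;
  ∫_0^3 -12*x dx = -54.
Sum: 729/5 − 243 + 162 − 54 = 54/5.
So LHS = 54/5.
∫_0^3 v(x) φ(x) dx = ∫_0^3 (2*x^4 - 9*x^3 + 9*x^2) dx. Term by term:
  ∫_0^3 2*x^4 dx = 486/5;  ∫_0^3 -9*x^3 dx = -729/4;  ∫_0^3 9*x^2 dx = 81.
Sum: 486/5 − 729/4 + 81 = -81/20.
So RHS = -∫_0^3 v(x) φ(x) dx = 81/20.
LHS − RHS = 27/4 ≠ 0, so the identity fails.
(For a valid weak derivative the identity must hold for EVERY test function, in particular this one. The failure shows v is NOT the weak derivative of u.)
Correct weak derivative would be u'(x) = 2 - 2*x.


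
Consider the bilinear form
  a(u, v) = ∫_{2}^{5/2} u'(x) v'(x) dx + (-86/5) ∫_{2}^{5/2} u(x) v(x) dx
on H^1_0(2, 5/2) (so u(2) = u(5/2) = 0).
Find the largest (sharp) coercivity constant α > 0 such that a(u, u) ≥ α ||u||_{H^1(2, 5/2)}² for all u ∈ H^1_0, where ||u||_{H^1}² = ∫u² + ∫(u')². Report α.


α = 2*(-43 + 10*π^2)/(5*(1 + 4*π^2))

Coercivity of a(·,·) on H^1_0(2, 5/2) means a(u, u) ≥ α ||u||_{H^1}² for every u ∈ H^1_0.
The interval has length L = 1/2, and Poincaré/coercivity depend only on L. Here a(u, u) = ∫(u')² + (-86/5)·∫u².
Here c = -86/5 < 0 with |c| < (π/L)² = 4*π^2, so coercivity still holds. The condition a(u,u) ≥ α||u||_{H^1}² reads (1−α)∫(u')² ≥ (α−c)∫u². Any admissible α is ≤ 1 (rapidly oscillating u have ∫u²/∫(u')² → 0), and α = 1 would force 0 ≥ (1−c)∫u², impossible since c < 1; so 1−α > 0. By the sharp Poincaré inequality on H^1_0 of an interval of length L, ∫(u')² ≥ (π/L)²∫u² with equality for the first sine mode sin(π(x−x₀)/L) (x₀ the left endpoint), so the inequality holds for all u iff (1−α)(π/L)² ≥ α − c, i.e. α ≤ ((π/L)² + c)/((π/L)² + 1) = (1 + c(L/π)²)/(1 + (L/π)²). (Direct route, valid since c ≤ 0: Poincaré gives c∫u² ≥ c(L/π)²∫(u')², so a(u,u) ≥ (1 + c(L/π)²)∫(u')², while ||u||_{H^1}² ≤ (1 + (L/π)²)∫(u')²; dividing yields the same α.) With (π/L)² = 4*π^2 and c = -86/5, the largest admissible constant is α = ((π/L)² + c)/((π/L)² + 1).
Simplifying, α = 2*(-43 + 10*π^2)/(5*(1 + 4*π^2)).


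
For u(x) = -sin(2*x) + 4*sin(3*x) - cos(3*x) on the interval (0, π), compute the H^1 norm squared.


||u||_{H^1(0,π)}^2 = -16 + 175*π/2

u'(x) = 3*sin(3*x) - 2*cos(2*x) + 12*cos(3*x).
Expand u² and (u')² and integrate term by term on (0, π), using: for integers n ≥ 1, ∫_0^π sin²(nx) dx = ∫_0^π cos²(nx) dx = π/2; for n ≠ n', ∫_0^π sin(nx)sin(n'x) dx = ∫_0^π cos(nx)cos(n'x) dx = 0; and by product-to-sum, ∫_0^π sin(nx)cos(n'x) dx = ½∫_0^π [sin((n+n')x) + sin((n−n')x)] dx, which is 0 when n+n' is even and 2n/(n²−n'²) when n+n' is odd (it need not vanish on (0, π)).
  u² squared terms: (-1)²·∫cos(3x)² dx = 1·π/2 = π/2;  (-1)²·∫sin(2x)² dx = 1·π/2 = π/2;  (4)²·∫sin(3x)² dx = 16·π/2 = 8*π.
  u² cross terms: 2·(-1)·(-1)·∫cos(3x)·sin(2x) dx = 2·(-4/5) = -8/5;  2·(-1)·(4)·∫cos(3x)·sin(3x) dx = -8·(0) = 0;  2·(-1)·(4)·∫sin(2x)·sin(3x) dx = -8·(0) = 0.
  So ∫_0^π u² dx = π/2 + π/2 + 8*π − 8/5 + 0 + 0 = -8/5 + 9*π.
  (u')² squared terms: (-2)²·∫cos(2x)² dx = 4·π/2 = 2*π;  (3)²·∫sin(3x)² dx = 9·π/2 = 9*π/2;  (12)²·∫cos(3x)² dx = 144·π/2 = 72*π.
  (u')² cross terms: 2·(-2)·(3)·∫cos(2x)·sin(3x) dx = -12·(6/5) = -72/5;  2·(-2)·(12)·∫cos(2x)·cos(3x) dx = -48·(0) = 0;  2·(3)·(12)·∫sin(3x)·cos(3x) dx = 72·(0) = 0.
  So ∫_0^π (u')² dx = 2*π + 9*π/2 + 72*π − 72/5 + 0 + 0 = -72/5 + 157*π/2.
||u||_{H^1}^2 = (-8/5 + 9*π) + (-72/5 + 157*π/2) = -16 + 175*π/2.


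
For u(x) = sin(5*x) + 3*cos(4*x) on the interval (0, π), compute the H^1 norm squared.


||u||_{H^1(0,π)}^2 = 340/3 + 179*π/2

u'(x) = -12*sin(4*x) + 5*cos(5*x).
Expand u² and (u')² and integrate term by term on (0, π), using: for integers n ≥ 1, ∫_0^π sin²(nx) dx = ∫_0^π cos²(nx) dx = π/2; for n ≠ n', ∫_0^π sin(nx)sin(n'x) dx = ∫_0^π cos(nx)cos(n'x) dx = 0; and by product-to-sum, ∫_0^π sin(nx)cos(n'x) dx = ½∫_0^π [sin((n+n')x) + sin((n−n')x)] dx, which is 0 when n+n' is even and 2n/(n²−n'²) when n+n' is odd (it need not vanish on (0, π)).
  u² squared terms: (3)²·∫cos(4x)² dx = 9·π/2 = 9*π/2;  (1)²·∫sin(5x)² dx = 1·π/2 = π/2.
  u² cross terms: 2·(3)·(1)·∫cos(4x)·sin(5x) dx = 6·(10/9) = 20/3.
  So ∫_0^π u² dx = 9*π/2 + π/2 + 20/3 = 20/3 + 5*π.
  (u')² squared terms: (-12)²·∫sin(4x)² dx = 144·π/2 = 72*π;  (5)²·∫cos(5x)² dx = 25·π/2 = 25*π/2.
  (u')² cross terms: 2·(-12)·(5)·∫sin(4x)·cos(5x) dx = -120·(-8/9) = 320/3.
  So ∫_0^π (u')² dx = 72*π + 25*π/2 + 320/3 = 320/3 + 169*π/2.
||u||_{H^1}^2 = (20/3 + 5*π) + (320/3 + 169*π/2) = 340/3 + 179*π/2.


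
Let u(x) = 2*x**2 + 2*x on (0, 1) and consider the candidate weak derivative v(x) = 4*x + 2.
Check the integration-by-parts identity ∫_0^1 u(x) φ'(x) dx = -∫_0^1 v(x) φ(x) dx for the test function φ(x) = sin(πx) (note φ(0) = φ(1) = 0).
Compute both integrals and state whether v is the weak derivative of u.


LHS = -8/π, RHS = -8/π. Yes, v = u' weakly.

u(x) = 2*x**2 + 2*x, classical derivative u'(x) = 4*x + 2.
φ(x) = sin(πx), so φ'(x) = π*cos(π*x).
Note φ(0) = φ(1) = 0, so the boundary term u·φ vanishes.
LHS = ∫_0^1 u(x) φ'(x) dx = ∫_0^1 (2*π*x^2*cos(π*x) + 2*π*x*cos(π*x)) dx. Term by term:
  ∫_0^1 2*π*x*cos(π*x) dx = -4/π;  ∫_0^1 2*π*x^2*cos(π*x) dx = -4/π.
Sum: -4/π − 4/π = -8/π.
So LHS = -8/π.
∫_0^1 v(x) φ(x) dx = ∫_0^1 (4*x*sin(π*x) + 2*sin(π*x)) dx. Term by term:
  ∫_0^1 2*sin(π*x) dx = 4/π;  ∫_0^1 4*x*sin(π*x) dx = 4/π.
Sum: 4/π + 4/π = 8/π.
So RHS = -∫_0^1 v(x) φ(x) dx = -8/π.
LHS = RHS, so the identity holds for this test φ.
Moreover u is smooth here and v(x) = u'(x) = 4*x + 2 pointwise, so the identity holds for every test function. Hence v is the weak derivative of u.


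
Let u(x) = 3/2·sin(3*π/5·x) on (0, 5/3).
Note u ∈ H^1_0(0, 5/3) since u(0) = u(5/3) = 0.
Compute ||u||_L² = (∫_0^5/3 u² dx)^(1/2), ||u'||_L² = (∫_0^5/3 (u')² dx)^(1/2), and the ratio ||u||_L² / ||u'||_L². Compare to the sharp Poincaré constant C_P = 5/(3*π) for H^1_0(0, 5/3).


||u||_L² / ||u'||_L² = 5/(3*π) = C_P.

u(x) = 3/2·sin(3*π/5·x), so u'(x) = 9*π*cos(3*π*x/5)/10.
Writing u(x) = A·sin(kπx/L) with A = 3/2 and k = 1, use ∫_0^L sin²(kπx/L) dx = L/2 and ∫_0^L cos²(kπx/L) dx = L/2.
u² = 9/4·sin²(3*π/5·x) and (u')² = 81*π^2/100·cos²(3*π/5·x), and each of sin², cos² integrates to L/2 = 5/6 over (0, 5/3).
∫_0^5/3 u² dx = 15/8, so ||u||_L² = sqrt(30)/4.
∫_0^5/3 (u')² dx = 27*π^2/40, so ||u'||_L² = 3*sqrt(30)*π/20.
Ratio ||u||_L² / ||u'||_L² = 5/(3*π).
Sharp Poincaré constant on H^1_0(0, 5/3) is C_P = L/π = 5/(3*π), achieved by sin(3*π/5·x).
This is the k = 1 eigenfunction (up to amplitude), so the ratio equals the sharp Poincaré constant exactly.


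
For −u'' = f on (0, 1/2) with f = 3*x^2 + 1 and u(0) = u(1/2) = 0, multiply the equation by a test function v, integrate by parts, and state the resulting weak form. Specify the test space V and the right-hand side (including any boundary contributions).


V = H^1_0(0, 1/2) (so v(0) = v(1/2) = 0); weak form: ∫_0^1/2 u'v' dx = ∫_0^1/2 (3*x^2 + 1) v dx for all v ∈ V.

Multiply both sides by a test function v and integrate from 0 to 1/2:
  ∫_0^1/2 −u''(x) v(x) dx = ∫_0^1/2 f(x) v(x) dx.
Integrate the LHS by parts once:
  ∫_0^1/2 −u'' v dx = −[u'(x) v(x)]_0^1/2 + ∫_0^1/2 u'(x) v'(x) dx.
Thus ∫_0^1/2 u'(x) v'(x) dx = ∫_0^1/2 f(x) v(x) dx + [u'(x) v(x)]_0^1/2.
Choose V so that boundary terms are either known or forced to vanish.
u is Dirichlet: u(0) = u(1/2) = 0. Let V = H^1_0(0, 1/2); then v(0) = v(1/2) = 0, and [u' v]_0^1/2 = 0.
Weak formulation: find u (satisfying any essential BC) such that ∫_0^1/2 u'(x) v'(x) dx = ∫_0^1/2 f v dx for all v ∈ V.
Substituting f(x) = 3*x^2 + 1, the right-hand side is ∫_0^1/2 (3*x^2 + 1) v dx.


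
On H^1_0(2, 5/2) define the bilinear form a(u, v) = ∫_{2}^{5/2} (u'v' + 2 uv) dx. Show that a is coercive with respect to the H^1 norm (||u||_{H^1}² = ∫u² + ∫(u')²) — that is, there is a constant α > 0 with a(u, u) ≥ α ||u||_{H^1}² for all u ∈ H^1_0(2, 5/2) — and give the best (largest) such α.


α = 1

Coercivity of a(·,·) on H^1_0(2, 5/2) means a(u, u) ≥ α ||u||_{H^1}² for every u ∈ H^1_0.
The interval has length L = 1/2, and Poincaré/coercivity depend only on L. Here a(u, u) = ∫(u')² + (2)·∫u².
Here c = 2 ≥ 1, so a(u,u) = ∫(u')² + c∫u² ≥ ∫(u')² + ∫u² = ||u||_{H^1}², i.e. α = 1 works. No larger α is possible: a(u,u) ≥ α||u||_{H^1}² means (1−α)∫(u')² ≥ (α−c)∫u², and for the modes u_n = sin(nπ(x−x₀)/L) (x₀ the left endpoint) one has ∫u_n²/∫(u_n')² = (L/(nπ))² → 0, so a(u_n,u_n)/||u_n||_{H^1}² → 1. Hence the optimal constant is α = 1.
Therefore α = 1.
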